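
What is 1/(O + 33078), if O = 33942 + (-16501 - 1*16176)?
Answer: 1/34343 ≈ 2.9118e-5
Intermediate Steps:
O = 1265 (O = 33942 + (-16501 - 16176) = 33942 - 32677 = 1265)
1/(O + 33078) = 1/(1265 + 33078) = 1/34343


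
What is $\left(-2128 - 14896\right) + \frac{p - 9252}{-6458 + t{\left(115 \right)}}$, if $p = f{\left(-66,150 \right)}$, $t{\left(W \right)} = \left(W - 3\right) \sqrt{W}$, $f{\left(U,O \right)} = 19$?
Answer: $- \frac{342690579091}{20131602} + \frac{258524 \sqrt{115}}{10065801} \approx -17022.0$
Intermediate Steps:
$t{\left(W \right)} = \sqrt{W} \left(-3 + W\right)$ ($t{\left(W \right)} = \left(-3 + W\right) \sqrt{W} = \sqrt{W} \left(-3 + W\right)$)
$p = 19$
$\left(-2128 - 14896\right) + \frac{p - 9252}{-6458 + t{\left(115 \right)}} = \left(-2128 - 14896\right) + \frac{19 - 9252}{-6458 + \sqrt{115} \left(-3 + 115\right)} = \left(-2128 - 14896\right) - \frac{9233}{-6458 + \sqrt{115} \cdot 112} = -17024 - \frac{9233}{-6458 + 112 \sqrt{115}}$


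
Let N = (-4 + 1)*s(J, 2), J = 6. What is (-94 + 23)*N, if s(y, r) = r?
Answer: 426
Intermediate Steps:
N = -6 (N = (-4 + 1)*2 = -3*2 = -6)
(-94 + 23)*N = (-94 + 23)*(-6) = -71*(-6) = 426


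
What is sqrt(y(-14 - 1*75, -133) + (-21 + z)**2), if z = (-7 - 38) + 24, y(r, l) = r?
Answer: 5*sqrt(67) ≈ 40.927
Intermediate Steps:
z = -21 (z = -45 + 24 = -21)
sqrt(y(-14 - 1*75, -133) + (-21 + z)**2) = sqrt((-14 - 1*75) + (-21 - 21)**2) = sqrt((-14 - 75) + (-42)**2) = sqrt(-89 + 1764) = sqrt(1675) = 5*sqrt(67)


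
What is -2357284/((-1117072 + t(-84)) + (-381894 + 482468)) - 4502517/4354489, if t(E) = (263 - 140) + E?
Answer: 5688143320573/4426159534451 ≈ 1.2851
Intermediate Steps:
t(E) = 123 + E
-2357284/((-1117072 + t(-84)) + (-381894 + 482468)) - 4502517/4354489 = -2357284/((-1117072 + (123 - 84)) + (-381894 + 482468)) - 4502517/4354489 = -2357284/((-1117072 + 39) + 100574) - 4502517*1/4354489 = -2357284/(-1117033 + 100574) - 4502517/4354489 = -2357284/(-1016459) - 4502517/4354489 = -2357284*(-1/1016459) - 4502517/4354489 = 2357284/1016459 - 4502517/4354489 = 5688143320573/4426159534451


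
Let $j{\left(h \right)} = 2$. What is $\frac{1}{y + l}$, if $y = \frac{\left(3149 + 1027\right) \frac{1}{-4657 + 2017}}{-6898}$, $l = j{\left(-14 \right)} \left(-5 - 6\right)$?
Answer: $- \frac{379390}{8346493} \approx -0.045455$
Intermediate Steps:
$l = -22$ ($l = 2 \left(-5 - 6\right) = 2 \left(-11\right) = -22$)
$y = \frac{87}{379390}$ ($y = \frac{4176}{-2640} \left(- \frac{1}{6898}\right) = 4176 \left(- \frac{1}{2640}\right) \left(- \frac{1}{6898}\right) = \left(- \frac{87}{55}\right) \left(- \frac{1}{6898}\right) = \frac{87}{379390} \approx 0.00022932$)
$\frac{1}{y + l} = \frac{1}{\frac{87}{379390} - 22} = \frac{1}{- \frac{8346493}{379390}} = - \frac{379390}{8346493}$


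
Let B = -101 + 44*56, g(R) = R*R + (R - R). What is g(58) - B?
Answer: 1001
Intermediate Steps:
g(R) = R² (g(R) = R² + 0 = R²)
B = 2363 (B = -101 + 2464 = 2363)
g(58) - B = 58² - 1*2363 = 3364 - 2363 = 1001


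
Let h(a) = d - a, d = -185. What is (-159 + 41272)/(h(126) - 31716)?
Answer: -41113/32027 ≈ -1.2837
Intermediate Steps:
h(a) = -185 - a
(-159 + 41272)/(h(126) - 31716) = (-159 + 41272)/((-185 - 1*126) - 31716) = 41113/((-185 - 126) - 31716) = 41113/(-311 - 31716) = 41113/(-32027) = 41113*(-1/32027) = -41113/32027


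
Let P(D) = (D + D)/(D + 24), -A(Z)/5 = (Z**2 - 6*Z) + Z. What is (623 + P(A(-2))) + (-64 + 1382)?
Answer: 44713/23 ≈ 1944.0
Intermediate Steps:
A(Z) = -5*Z**2 + 25*Z (A(Z) = -5*((Z**2 - 6*Z) + Z) = -5*(Z**2 - 5*Z) = -5*Z**2 + 25*Z)
P(D) = 2*D/(24 + D) (P(D) = (2*D)/(24 + D) = 2*D/(24 + D))
(623 + P(A(-2))) + (-64 + 1382) = (623 + 2*(5*(-2)*(5 - 1*(-2)))/(24 + 5*(-2)*(5 - 1*(-2)))) + (-64 + 1382) = (623 + 2*(5*(-2)*(5 + 2))/(24 + 5*(-2)*(5 + 2))) + 1318 = (623 + 2*(5*(-2)*7)/(24 + 5*(-2)*7)) + 1318 = (623 + 2*(-70)/(24 - 70)) + 1318 = (623 + 2*(-70)/(-46)) + 1318 = (623 + 2*(-70)*(-1/46)) + 1318 = (623 + 70/23) + 1318 = 14399/23 + 1318 = 44713/23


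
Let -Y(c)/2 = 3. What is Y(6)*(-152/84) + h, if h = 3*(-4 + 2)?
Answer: 34/7 ≈ 4.8571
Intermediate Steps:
Y(c) = -6 (Y(c) = -2*3 = -6)
h = -6 (h = 3*(-2) = -6)
Y(6)*(-152/84) + h = -(-912)/84 - 6 = -6*(-38/21) - 6 = 76/7 - 6 = 34/7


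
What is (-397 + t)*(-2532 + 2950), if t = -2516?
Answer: -1217634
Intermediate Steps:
(-397 + t)*(-2532 + 2950) = (-397 - 2516)*(-2532 + 2950) = -2913*418 = -1217634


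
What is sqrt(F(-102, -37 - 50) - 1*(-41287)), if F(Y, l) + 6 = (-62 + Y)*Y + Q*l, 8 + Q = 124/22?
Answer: sqrt(7043971)/11 ≈ 241.28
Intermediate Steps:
Q = -26/11 (Q = -8 + 124/22 = -8 + 124*(1/22) = -8 + 62/11 = -26/11 ≈ -2.3636)
F(Y, l) = -6 - 26*l/11 + Y*(-62 + Y) (F(Y, l) = -6 + ((-62 + Y)*Y - 26*l/11) = -6 + (Y*(-62 + Y) - 26*l/11) = -6 + (-26*l/11 + Y*(-62 + Y)) = -6 - 26*l/11 + Y*(-62 + Y))
sqrt(F(-102, -37 - 50) - 1*(-41287)) = sqrt((-6 + (-102)**2 - 62*(-102) - 26*(-37 - 50)/11) - 1*(-41287)) = sqrt((-6 + 10404 + 6324 - 26/11*(-87)) + 41287) = sqrt((-6 + 10404 + 6324 + 2262/11) + 41287) = sqrt(186204/11 + 41287) = sqrt(640361/11) = sqrt(7043971)/11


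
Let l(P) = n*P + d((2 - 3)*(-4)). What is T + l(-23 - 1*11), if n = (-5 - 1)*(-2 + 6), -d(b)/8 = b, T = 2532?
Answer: 3316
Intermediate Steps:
d(b) = -8*b
n = -24 (n = -6*4 = -24)
l(P) = -32 - 24*P (l(P) = -24*P - 8*(2 - 3)*(-4) = -24*P - (-8)*(-4) = -24*P - 8*4 = -24*P - 32 = -32 - 24*P)
T + l(-23 - 1*11) = 2532 + (-32 - 24*(-23 - 1*11)) = 2532 + (-32 - 24*(-23 - 11)) = 2532 + (-32 - 24*(-34)) = 2532 + (-32 + 816) = 2532 + 784 = 3316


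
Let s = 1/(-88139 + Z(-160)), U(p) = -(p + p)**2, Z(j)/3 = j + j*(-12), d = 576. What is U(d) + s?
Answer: -109962510337/82859 ≈ -1.3271e+6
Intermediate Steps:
Z(j) = -33*j (Z(j) = 3*(j + j*(-12)) = 3*(j - 12*j) = 3*(-11*j) = -33*j)
U(p) = -4*p**2 (U(p) = -(2*p)**2 = -4*p**2)
s = -1/82859 (s = 1/(-88139 - 33*(-160)) = 1/(-88139 + 5280) = 1/(-82859) = -1/82859 ≈ -1.2069e-5)
U(d) + s = -4*576**2 - 1/82859 = -4*331776 - 1/82859 = -1327104 - 1/82859 = -109962510337/82859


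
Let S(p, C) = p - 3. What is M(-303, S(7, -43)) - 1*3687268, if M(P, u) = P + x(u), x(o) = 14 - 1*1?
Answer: -3687558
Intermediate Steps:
x(o) = 13 (x(o) = 14 - 1 = 13)
S(p, C) = -3 + p
M(P, u) = 13 + P (M(P, u) = P + 13 = 13 + P)
M(-303, S(7, -43)) - 1*3687268 = (13 - 303) - 1*3687268 = -290 - 3687268 = -3687558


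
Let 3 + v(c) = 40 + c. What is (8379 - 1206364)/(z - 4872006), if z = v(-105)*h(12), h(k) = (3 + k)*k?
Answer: 1197985/4884246 ≈ 0.24528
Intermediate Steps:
h(k) = k*(3 + k)
v(c) = 37 + c (v(c) = -3 + (40 + c) = 37 + c)
z = -12240 (z = (37 - 105)*(12*(3 + 12)) = -816*15 = -68*180 = -12240)
(8379 - 1206364)/(z - 4872006) = (8379 - 1206364)/(-12240 - 4872006) = -1197985/(-4884246) = -1197985*(-1/4884246) = 1197985/4884246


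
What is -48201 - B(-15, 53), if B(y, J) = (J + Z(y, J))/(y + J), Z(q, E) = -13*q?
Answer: -915943/19 ≈ -48208.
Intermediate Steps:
B(y, J) = (J - 13*y)/(J + y) (B(y, J) = (J - 13*y)/(y + J) = (J - 13*y)/(J + y))
-48201 - B(-15, 53) = -48201 - (53 - 13*(-15))/(53 - 15) = -48201 - (53 + 195)/38 = -48201 - 248/38 = -48201 - 1*124/19 = -48201 - 124/19 = -915943/19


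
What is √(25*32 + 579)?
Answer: √1379 ≈ 37.135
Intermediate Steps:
√(25*32 + 579) = √(800 + 579) = √1379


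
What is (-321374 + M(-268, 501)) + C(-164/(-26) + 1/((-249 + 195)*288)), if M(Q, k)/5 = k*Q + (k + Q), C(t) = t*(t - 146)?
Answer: -40565715416546519/40875134976 ≈ -9.9243e+5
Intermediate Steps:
C(t) = t*(-146 + t)
M(Q, k) = 5*Q + 5*k + 5*Q*k (M(Q, k) = 5*(k*Q + (k + Q)) = 5*(Q*k + (Q + k)) = 5*(Q + k + Q*k) = 5*Q + 5*k + 5*Q*k)
(-321374 + M(-268, 501)) + C(-164/(-26) + 1/((-249 + 195)*288)) = (-321374 + (5*(-268) + 5*501 + 5*(-268)*501)) + (-164/(-26) + 1/((-249 + 195)*288))*(-146 + (-164/(-26) + 1/((-249 + 195)*288))) = (-321374 + (-1340 + 2505 - 671340)) + (-164*(-1/26) + (1/288)/(-54))*(-146 + (-164*(-1/26) + (1/288)/(-54))) = (-321374 - 670175) + (82/13 - 1/54*1/288)*(-146 + (82/13 - 1/54*1/288)) = -991549 + (82/13 - 1/15552)*(-146 + (82/13 - 1/15552)) = -991549 + 1275251*(-146 + 1275251/202176)/202176 = -991549 + (1275251/202176)*(-28242445/202176) = -991549 - 36016206228695/40875134976 = -40565715416546519/40875134976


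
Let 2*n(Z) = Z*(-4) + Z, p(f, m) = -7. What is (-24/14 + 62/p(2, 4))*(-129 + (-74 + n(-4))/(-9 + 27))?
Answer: 88430/63 ≈ 1403.7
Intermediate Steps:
n(Z) = -3*Z/2 (n(Z) = (Z*(-4) + Z)/2 = (-4*Z + Z)/2 = (-3*Z)/2 = -3*Z/2)
(-24/14 + 62/p(2, 4))*(-129 + (-74 + n(-4))/(-9 + 27)) = (-24/14 + 62/(-7))*(-129 + (-74 - 3/2*(-4))/(-9 + 27)) = (-24*1/14 + 62*(-1/7))*(-129 + (-74 + 6)/18) = (-12/7 - 62/7)*(-129 - 68*1/18) = -74*(-129 - 34/9)/7 = -74/7*(-1195/9) = 88430/63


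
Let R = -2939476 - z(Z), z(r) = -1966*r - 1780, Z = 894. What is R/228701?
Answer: -1180092/228701 ≈ -5.1600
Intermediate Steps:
z(r) = -1780 - 1966*r
R = -1180092 (R = -2939476 - (-1780 - 1966*894) = -2939476 - (-1780 - 1757604) = -2939476 - 1*(-1759384) = -2939476 + 1759384 = -1180092)
R/228701 = -1180092/228701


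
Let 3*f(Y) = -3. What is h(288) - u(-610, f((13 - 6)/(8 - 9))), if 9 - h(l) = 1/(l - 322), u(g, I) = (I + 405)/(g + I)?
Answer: 201313/20774 ≈ 9.6906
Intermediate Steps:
f(Y) = -1 (f(Y) = (1/3)*(-3) = -1)
u(g, I) = (405 + I)/(I + g)
h(l) = 9 - 1/(-322 + l) (h(l) = 9 - 1/(l - 322) = 9 - 1/(-322 + l))
h(288) - u(-610, f((13 - 6)/(8 - 9))) = (-2899 + 9*288)/(-322 + 288) - (405 - 1)/(-1 - 610) = (-2899 + 2592)/(-34) - 404/(-611) = -1/34*(-307) - (-1)*404/611 = 307/34 - 1*(-404/611) = 307/34 + 404/611 = 201313/20774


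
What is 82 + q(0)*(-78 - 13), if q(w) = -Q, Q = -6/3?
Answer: -100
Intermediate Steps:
Q = -2 (Q = -6*⅓ = -2)
q(w) = 2 (q(w) = -1*(-2) = 2)
82 + q(0)*(-78 - 13) = 82 + 2*(-78 - 13) = 82 + 2*(-91) = 82 - 182 = -100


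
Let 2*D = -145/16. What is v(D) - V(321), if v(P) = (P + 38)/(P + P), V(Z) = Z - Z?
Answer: -1071/290 ≈ -3.6931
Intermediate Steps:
V(Z) = 0
D = -145/32 (D = (-145/16)/2 = (-145*1/16)/2 = (½)*(-145/16) = -145/32 ≈ -4.5313)
v(P) = (38 + P)/(2*P) (v(P) = (38 + P)/((2*P)) = (38 + P)*(1/(2*P)) = (38 + P)/(2*P))
v(D) - V(321) = (38 - 145/32)/(2*(-145/32)) - 1*0 = (½)*(-32/145)*(1071/32) + 0 = -1071/290 + 0 = -1071/290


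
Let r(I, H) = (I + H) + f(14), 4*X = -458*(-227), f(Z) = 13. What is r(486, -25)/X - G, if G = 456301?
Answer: -23719893935/51983 ≈ -4.5630e+5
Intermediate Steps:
X = 51983/2 (X = (-458*(-227))/4 = (1/4)*103966 = 51983/2 ≈ 25992.)
r(I, H) = 13 + H + I (r(I, H) = (I + H) + 13 = (H + I) + 13 = 13 + H + I)
r(486, -25)/X - G = (13 - 25 + 486)/(51983/2) - 1*456301 = 474*(2/51983) - 456301 = 948/51983 - 456301 = -23719893935/51983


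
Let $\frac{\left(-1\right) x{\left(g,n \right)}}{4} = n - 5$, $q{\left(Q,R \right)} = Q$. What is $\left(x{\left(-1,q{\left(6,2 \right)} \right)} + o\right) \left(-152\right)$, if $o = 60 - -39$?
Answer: $-14440$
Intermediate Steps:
$o = 99$ ($o = 60 + 39 = 99$)
$x{\left(g,n \right)} = 20 - 4 n$ ($x{\left(g,n \right)} = - 4 \left(n - 5\right) = - 4 \left(-5 + n\right) = 20 - 4 n$)
$\left(x{\left(-1,q{\left(6,2 \right)} \right)} + o\right) \left(-152\right) = \left(\left(20 - 24\right) + 99\right) \left(-152\right) = \left(-4 + 99\right) \left(-152\right) = 95 \left(-152\right) = -14440$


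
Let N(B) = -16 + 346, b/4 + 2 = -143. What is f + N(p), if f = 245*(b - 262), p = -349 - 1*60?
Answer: -205960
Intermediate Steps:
b = -580 (b = -8 + 4*(-143) = -8 - 572 = -580)
p = -409 (p = -349 - 60 = -409)
N(B) = 330
f = -206290 (f = 245*(-580 - 262) = 245*(-842) = -206290)
f + N(p) = -206290 + 330 = -205960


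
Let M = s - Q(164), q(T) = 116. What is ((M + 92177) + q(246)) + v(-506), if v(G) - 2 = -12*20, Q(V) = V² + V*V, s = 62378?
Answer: 100641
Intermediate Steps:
Q(V) = 2*V² (Q(V) = V² + V² = 2*V²)
v(G) = -238 (v(G) = 2 - 12*20 = 2 - 240 = -238)
M = 8586 (M = 62378 - 2*164² = 62378 - 2*26896 = 62378 - 1*53792 = 62378 - 53792 = 8586)
((M + 92177) + q(246)) + v(-506) = ((8586 + 92177) + 116) - 238 = (100763 + 116) - 238 = 100879 - 238 = 100641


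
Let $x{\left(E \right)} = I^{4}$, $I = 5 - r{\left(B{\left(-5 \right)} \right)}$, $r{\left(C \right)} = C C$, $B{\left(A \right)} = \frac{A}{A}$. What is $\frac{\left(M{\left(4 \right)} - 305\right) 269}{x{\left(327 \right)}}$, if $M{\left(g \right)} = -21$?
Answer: $- \frac{43847}{128} \approx -342.55$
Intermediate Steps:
$B{\left(A \right)} = 1$
$r{\left(C \right)} = C^{2}$
$I = 4$ ($I = 5 - 1^{2} = 5 - 1 = 4$)
$x{\left(E \right)} = 256$ ($x{\left(E \right)} = 4^{4} = 256$)
$\frac{\left(M{\left(4 \right)} - 305\right) 269}{x{\left(327 \right)}} = \frac{\left(-21 - 305\right) 269}{256} = \left(-326\right) 269 \cdot \frac{1}{256} = \left(-87694\right) \frac{1}{256} = - \frac{43847}{128}$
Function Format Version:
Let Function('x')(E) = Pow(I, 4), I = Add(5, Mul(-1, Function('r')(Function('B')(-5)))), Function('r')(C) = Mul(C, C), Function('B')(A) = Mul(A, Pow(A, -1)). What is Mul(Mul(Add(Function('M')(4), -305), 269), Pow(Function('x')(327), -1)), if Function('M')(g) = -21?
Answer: Rational(-43847, 128) ≈ -342.55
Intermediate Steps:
Function('B')(A) = 1
Function('r')(C) = Pow(C, 2)
I = 4 (I = Add(5, Mul(-1, Pow(1, 2))) = Add(5, Mul(-1, 1)) = Add(5, -1) = 4)
Function('x')(E) = 256 (Function('x')(E) = Pow(4, 4) = 256)
Mul(Mul(Add(Function('M')(4), -305), 269), Pow(Function('x')(327), -1)) = Mul(Mul(Add(-21, -305), 269), Pow(256, -1)) = Mul(Mul(-326, 269), Rational(1, 256)) = Mul(-87694, Rational(1, 256)) = Rational(-43847, 128)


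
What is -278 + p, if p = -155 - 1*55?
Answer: -488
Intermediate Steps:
p = -210 (p = -155 - 55 = -210)
-278 + p = -278 - 210 = -488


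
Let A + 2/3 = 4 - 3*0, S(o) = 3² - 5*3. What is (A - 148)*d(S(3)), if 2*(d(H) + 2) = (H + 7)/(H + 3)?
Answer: 2821/9 ≈ 313.44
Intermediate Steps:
S(o) = -6 (S(o) = 9 - 15 = -6)
A = 10/3 (A = -⅔ + (4 - 3*0) = -⅔ + (4 + 0) = -⅔ + 4 = 10/3 ≈ 3.3333)
d(H) = -2 + (7 + H)/(2*(3 + H)) (d(H) = -2 + ((H + 7)/(H + 3))/2 = -2 + ((7 + H)/(3 + H))/2 = -2 + (7 + H)/(2*(3 + H)))
(A - 148)*d(S(3)) = (10/3 - 148)*((-5 - 3*(-6))/(2*(3 - 6))) = -217*(-5 + 18)/(3*(-3)) = -217*(-1)*13/(3*3) = -434/3*(-13/6) = 2821/9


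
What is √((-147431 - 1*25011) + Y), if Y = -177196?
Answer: I*√349638 ≈ 591.3*I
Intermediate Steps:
√((-147431 - 1*25011) + Y) = √((-147431 - 1*25011) - 177196) = √((-147431 - 25011) - 177196) = √(-172442 - 177196) = √(-349638) = I*√349638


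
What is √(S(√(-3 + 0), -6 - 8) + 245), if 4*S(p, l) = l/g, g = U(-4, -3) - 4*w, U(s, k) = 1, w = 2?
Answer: √982/2 ≈ 15.668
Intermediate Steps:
g = -7 (g = 1 - 4*2 = 1 - 8 = -7)
S(p, l) = -l/28 (S(p, l) = (l/(-7))/4 = (l*(-⅐))/4 = (-l/7)/4 = -l/28)
√(S(√(-3 + 0), -6 - 8) + 245) = √(-(-6 - 8)/28 + 245) = √(-1/28*(-14) + 245) = √(½ + 245) = √(491/2) = √982/2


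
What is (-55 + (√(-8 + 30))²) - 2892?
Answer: -2925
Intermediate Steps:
(-55 + (√(-8 + 30))²) - 2892 = (-55 + (√22)²) - 2892 = (-55 + 22) - 2892 = -33 - 2892 = -2925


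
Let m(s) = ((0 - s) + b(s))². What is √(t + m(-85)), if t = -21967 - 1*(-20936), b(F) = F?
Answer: I*√1031 ≈ 32.109*I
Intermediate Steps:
m(s) = 0 (m(s) = ((0 - s) + s)² = (-s + s)² = 0² = 0)
t = -1031 (t = -21967 + 20936 = -1031)
√(t + m(-85)) = √(-1031 + 0) = √(-1031) = I*√1031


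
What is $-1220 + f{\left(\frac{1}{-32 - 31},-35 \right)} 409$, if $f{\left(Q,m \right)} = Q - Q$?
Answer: $-1220$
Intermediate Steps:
$f{\left(Q,m \right)} = 0$
$-1220 + f{\left(\frac{1}{-32 - 31},-35 \right)} 409 = -1220 + 0 \cdot 409 = -1220 + 0 = -1220$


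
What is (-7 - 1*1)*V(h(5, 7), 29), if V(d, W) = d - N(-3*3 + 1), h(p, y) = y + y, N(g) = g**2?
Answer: 400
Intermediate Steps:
h(p, y) = 2*y
V(d, W) = -64 + d (V(d, W) = d - (-3*3 + 1)**2 = d - (-9 + 1)**2 = d - 1*(-8)**2 = d - 1*64 = d - 64 = -64 + d)
(-7 - 1*1)*V(h(5, 7), 29) = (-7 - 1*1)*(-64 + 2*7) = (-7 - 1)*(-64 + 14) = -8*(-50) = 400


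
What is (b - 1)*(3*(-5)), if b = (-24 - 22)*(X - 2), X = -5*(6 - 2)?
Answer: -15165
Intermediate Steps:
X = -20 (X = -5*4 = -20)
b = 1012 (b = (-24 - 22)*(-20 - 2) = -46*(-22) = 1012)
(b - 1)*(3*(-5)) = (1012 - 1)*(3*(-5)) = 1011*(-15) = -15165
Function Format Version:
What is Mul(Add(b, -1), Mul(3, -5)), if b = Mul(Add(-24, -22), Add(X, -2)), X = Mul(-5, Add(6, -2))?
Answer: -15165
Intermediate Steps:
X = -20 (X = Mul(-5, 4) = -20)
b = 1012 (b = Mul(Add(-24, -22), Add(-20, -2)) = Mul(-46, -22) = 1012)
Mul(Add(b, -1), Mul(3, -5)) = Mul(Add(1012, -1), Mul(3, -5)) = Mul(1011, -15) = -15165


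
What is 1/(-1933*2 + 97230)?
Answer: 1/93364 ≈ 1.0711e-5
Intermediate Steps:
1/(-1933*2 + 97230) = 1/(-3866 + 97230) = 1/93364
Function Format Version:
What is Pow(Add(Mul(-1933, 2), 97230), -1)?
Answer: Rational(1, 93364) ≈ 1.0711e-5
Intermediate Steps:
Pow(Add(Mul(-1933, 2), 97230), -1) = Pow(Add(-3866, 97230), -1) = Pow(93364, -1) = Rational(1, 93364)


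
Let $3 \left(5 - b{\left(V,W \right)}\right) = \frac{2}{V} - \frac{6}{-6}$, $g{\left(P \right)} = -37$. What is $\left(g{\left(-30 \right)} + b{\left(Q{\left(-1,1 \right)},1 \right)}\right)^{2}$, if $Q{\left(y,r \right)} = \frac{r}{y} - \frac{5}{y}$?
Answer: $\frac{4225}{4} \approx 1056.3$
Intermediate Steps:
$Q{\left(y,r \right)} = - \frac{5}{y} + \frac{r}{y}$
$b{\left(V,W \right)} = \frac{14}{3} - \frac{2}{3 V}$ ($b{\left(V,W \right)} = 5 - \frac{\frac{2}{V} - \frac{6}{-6}}{3} = 5 - \frac{\frac{2}{V} - -1}{3} = 5 - \frac{\frac{2}{V} + 1}{3} = 5 - \frac{1 + \frac{2}{V}}{3} = 5 - \left(\frac{1}{3} + \frac{2}{3 V}\right) = \frac{14}{3} - \frac{2}{3 V}$)
$\left(g{\left(-30 \right)} + b{\left(Q{\left(-1,1 \right)},1 \right)}\right)^{2} = \left(-37 + \frac{2 \left(-1 + 7 \frac{-5 + 1}{-1}\right)}{3 \frac{-5 + 1}{-1}}\right)^{2} = \left(-37 + \frac{2 \left(-1 + 7 \left(\left(-1\right) \left(-4\right)\right)\right)}{3 \left(\left(-1\right) \left(-4\right)\right)}\right)^{2} = \left(-37 + \frac{2 \left(-1 + 7 \cdot 4\right)}{3 \cdot 4}\right)^{2} = \left(-37 + \frac{2}{3} \cdot \frac{1}{4} \left(-1 + 28\right)\right)^{2} = \left(-37 + \frac{2}{3} \cdot \frac{1}{4} \cdot 27\right)^{2} = \left(-37 + \frac{9}{2}\right)^{2} = \left(- \frac{65}{2}\right)^{2} = \frac{4225}{4}$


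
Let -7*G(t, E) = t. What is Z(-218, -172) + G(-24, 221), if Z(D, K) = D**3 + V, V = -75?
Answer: -72522125/7 ≈ -1.0360e+7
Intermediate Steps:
G(t, E) = -t/7
Z(D, K) = -75 + D**3 (Z(D, K) = D**3 - 75 = -75 + D**3)
Z(-218, -172) + G(-24, 221) = (-75 + (-218)**3) - 1/7*(-24) = (-75 - 10360232) + 24/7 = -10360307 + 24/7 = -72522125/7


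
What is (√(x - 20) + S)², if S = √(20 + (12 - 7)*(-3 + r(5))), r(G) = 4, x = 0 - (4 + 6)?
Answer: (5 + I*√30)² ≈ -5.0 + 54.772*I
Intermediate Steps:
x = -10 (x = 0 - 1*10 = 0 - 10 = -10)
S = 5 (S = √(20 + (12 - 7)*(-3 + 4)) = √(20 + 5*1) = √(20 + 5) = √25 = 5)
(√(x - 20) + S)² = (√(-10 - 20) + 5)² = (√(-30) + 5)² = (I*√30 + 5)² = (5 + I*√30)²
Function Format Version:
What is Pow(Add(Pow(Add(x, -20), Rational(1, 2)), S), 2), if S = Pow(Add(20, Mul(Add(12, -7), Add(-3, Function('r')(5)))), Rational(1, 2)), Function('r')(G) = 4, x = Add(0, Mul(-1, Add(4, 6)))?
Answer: Pow(Add(5, Mul(I, Pow(30, Rational(1, 2)))), 2) ≈ Add(-5.0000, Mul(54.772, I))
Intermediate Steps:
x = -10 (x = Add(0, Mul(-1, 10)) = Add(0, -10) = -10)
S = 5 (S = Pow(Add(20, Mul(Add(12, -7), Add(-3, 4))), Rational(1, 2)) = Pow(Add(20, Mul(5, 1)), Rational(1, 2)) = Pow(Add(20, 5), Rational(1, 2)) = Pow(25, Rational(1, 2)) = 5)
Pow(Add(Pow(Add(x, -20), Rational(1, 2)), S), 2) = Pow(Add(Pow(Add(-10, -20), Rational(1, 2)), 5), 2) = Pow(Add(Pow(-30, Rational(1, 2)), 5), 2) = Pow(Add(Mul(I, Pow(30, Rational(1, 2))), 5), 2) = Pow(Add(5, Mul(I, Pow(30, Rational(1, 2)))), 2)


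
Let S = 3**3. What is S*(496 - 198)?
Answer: 8046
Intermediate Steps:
S = 27
S*(496 - 198) = 27*(496 - 198) = 27*298 = 8046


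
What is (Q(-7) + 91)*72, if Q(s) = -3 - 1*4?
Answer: 6048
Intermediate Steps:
Q(s) = -7 (Q(s) = -3 - 4 = -7)
(Q(-7) + 91)*72 = (-7 + 91)*72 = 84*72 = 6048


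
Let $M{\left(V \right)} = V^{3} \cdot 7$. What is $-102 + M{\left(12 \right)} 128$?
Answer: $1548186$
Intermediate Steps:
$M{\left(V \right)} = 7 V^{3}$
$-102 + M{\left(12 \right)} 128 = -102 + 7 \cdot 12^{3} \cdot 128 = -102 + 7 \cdot 1728 \cdot 128 = -102 + 12096 \cdot 128 = -102 + 1548288 = 1548186$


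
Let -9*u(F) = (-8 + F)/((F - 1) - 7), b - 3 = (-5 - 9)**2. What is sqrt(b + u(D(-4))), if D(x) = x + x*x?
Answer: sqrt(1790)/3 ≈ 14.103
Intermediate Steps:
D(x) = x + x**2
b = 199 (b = 3 + (-5 - 9)**2 = 3 + (-14)**2 = 3 + 196 = 199)
u(F) = -1/9 (u(F) = -(-8 + F)/(9*((F - 1) - 7)) = -(-8 + F)/(9*((-1 + F) - 7)) = -(-8 + F)/(9*(-8 + F)) = -1/9*1 = -1/9)
sqrt(b + u(D(-4))) = sqrt(199 - 1/9) = sqrt(1790/9) = sqrt(1790)/3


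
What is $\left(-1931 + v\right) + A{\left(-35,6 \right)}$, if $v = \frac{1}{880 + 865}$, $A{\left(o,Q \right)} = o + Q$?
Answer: $- \frac{3420199}{1745} \approx -1960.0$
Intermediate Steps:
$A{\left(o,Q \right)} = Q + o$
$v = \frac{1}{1745} \approx 0.00057307$
$\left(-1931 + v\right) + A{\left(-35,6 \right)} = \left(-1931 + \frac{1}{1745}\right) + \left(6 - 35\right) = - \frac{3369594}{1745} - 29 = - \frac{3420199}{1745}$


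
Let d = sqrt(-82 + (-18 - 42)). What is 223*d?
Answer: 223*I*sqrt(142) ≈ 2657.4*I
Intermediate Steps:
d = I*sqrt(142) (d = sqrt(-82 - 60) = sqrt(-142) = I*sqrt(142) ≈ 11.916*I)
223*d = 223*(I*sqrt(142)) = 223*I*sqrt(142)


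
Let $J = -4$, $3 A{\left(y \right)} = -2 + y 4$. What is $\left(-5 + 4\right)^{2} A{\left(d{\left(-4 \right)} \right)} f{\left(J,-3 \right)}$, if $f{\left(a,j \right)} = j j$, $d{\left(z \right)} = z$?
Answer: $-54$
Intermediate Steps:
$A{\left(y \right)} = - \frac{2}{3} + \frac{4 y}{3}$ ($A{\left(y \right)} = \frac{-2 + y 4}{3} = \frac{-2 + 4 y}{3} = - \frac{2}{3} + \frac{4 y}{3}$)
$f{\left(a,j \right)} = j^{2}$
$\left(-5 + 4\right)^{2} A{\left(d{\left(-4 \right)} \right)} f{\left(J,-3 \right)} = \left(-5 + 4\right)^{2} \left(- \frac{2}{3} + \frac{4}{3} \left(-4\right)\right) \left(-3\right)^{2} = \left(-1\right)^{2} \left(- \frac{2}{3} - \frac{16}{3}\right) 9 = 1 \left(-6\right) 9 = \left(-6\right) 9 = -54$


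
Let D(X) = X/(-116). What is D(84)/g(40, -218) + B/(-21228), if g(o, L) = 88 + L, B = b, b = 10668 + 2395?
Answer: -841409/1379820 ≈ -0.60980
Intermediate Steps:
D(X) = -X/116 (D(X) = X*(-1/116) = -X/116)
b = 13063
B = 13063
D(84)/g(40, -218) + B/(-21228) = (-1/116*84)/(88 - 218) + 13063/(-21228) = -21/29/(-130) + 13063*(-1/21228) = -21/29*(-1/130) - 13063/21228 = 21/3770 - 13063/21228 = -841409/1379820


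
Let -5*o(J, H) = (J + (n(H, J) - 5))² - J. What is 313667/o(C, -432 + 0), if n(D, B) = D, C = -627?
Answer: -1568335/1132723 ≈ -1.3846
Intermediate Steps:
o(J, H) = -(-5 + H + J)²/5 + J/5 (o(J, H) = -((J + (H - 5))² - J)/5 = -((J + (-5 + H))² - J)/5 = -((-5 + H + J)² - J)/5 = -(-5 + H + J)²/5 + J/5)
313667/o(C, -432 + 0) = 313667/(-(-5 + (-432 + 0) - 627)²/5 + (⅕)*(-627)) = 313667/(-(-5 - 432 - 627)²/5 - 627/5) = 313667/(-⅕*(-1064)² - 627/5) = 313667/(-⅕*1132096 - 627/5) = 313667/(-1132096/5 - 627/5) = 313667/(-1132723/5) = 313667*(-5/1132723) = -1568335/1132723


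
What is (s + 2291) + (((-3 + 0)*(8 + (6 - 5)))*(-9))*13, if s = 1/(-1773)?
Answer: 9662849/1773 ≈ 5450.0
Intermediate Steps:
s = -1/1773 ≈ -0.00056402
(s + 2291) + (((-3 + 0)*(8 + (6 - 5)))*(-9))*13 = (-1/1773 + 2291) + (((-3 + 0)*(8 + (6 - 5)))*(-9))*13 = 4061942/1773 + (-3*(8 + 1)*(-9))*13 = 4061942/1773 + (-3*9*(-9))*13 = 4061942/1773 - 27*(-9)*13 = 4061942/1773 + 243*13 = 4061942/1773 + 3159 = 9662849/1773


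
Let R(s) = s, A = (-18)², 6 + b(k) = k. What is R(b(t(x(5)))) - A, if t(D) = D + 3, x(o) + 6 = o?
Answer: -328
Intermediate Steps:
x(o) = -6 + o
t(D) = 3 + D
b(k) = -6 + k
A = 324
R(b(t(x(5)))) - A = (-6 + (3 + (-6 + 5))) - 1*324 = (-6 + (3 - 1)) - 324 = (-6 + 2) - 324 = -4 - 324 = -328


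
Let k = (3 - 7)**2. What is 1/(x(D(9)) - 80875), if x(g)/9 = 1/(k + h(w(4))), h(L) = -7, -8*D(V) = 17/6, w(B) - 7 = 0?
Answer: -1/80874 ≈ -1.2365e-5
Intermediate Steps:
w(B) = 7 (w(B) = 7 + 0 = 7)
D(V) = -17/48 (D(V) = -17/(8*6) = -1/8*17/6 = -17/48)
k = 16 (k = (-4)**2 = 16)
x(g) = 1 (x(g) = 9/(16 - 7) = 9/9 = 9*(1/9) = 1)
1/(x(D(9)) - 80875) = 1/(1 - 80875) = 1/(-80874) = -1/80874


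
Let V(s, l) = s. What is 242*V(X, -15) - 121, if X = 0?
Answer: -121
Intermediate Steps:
242*V(X, -15) - 121 = 242*0 - 121 = 0 - 121 = -121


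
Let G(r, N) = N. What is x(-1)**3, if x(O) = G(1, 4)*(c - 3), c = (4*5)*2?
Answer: 3241792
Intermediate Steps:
c = 40 (c = 20*2 = 40)
x(O) = 148 (x(O) = 4*(40 - 3) = 4*37 = 148)
x(-1)**3 = 148**3 = 3241792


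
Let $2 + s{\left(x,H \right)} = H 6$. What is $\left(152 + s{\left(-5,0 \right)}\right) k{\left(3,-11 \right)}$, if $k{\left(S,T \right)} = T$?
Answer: $-1650$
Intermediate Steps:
$s{\left(x,H \right)} = -2 + 6 H$ ($s{\left(x,H \right)} = -2 + H 6 = -2 + 6 H$)
$\left(152 + s{\left(-5,0 \right)}\right) k{\left(3,-11 \right)} = \left(152 + \left(-2 + 6 \cdot 0\right)\right) \left(-11\right) = \left(152 + \left(-2 + 0\right)\right) \left(-11\right) = \left(152 - 2\right) \left(-11\right) = 150 \left(-11\right) = -1650$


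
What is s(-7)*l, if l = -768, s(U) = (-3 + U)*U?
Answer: -53760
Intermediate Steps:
s(U) = U*(-3 + U)
s(-7)*l = -7*(-3 - 7)*(-768) = -7*(-10)*(-768) = 70*(-768) = -53760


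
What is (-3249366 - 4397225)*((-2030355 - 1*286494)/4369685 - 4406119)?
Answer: 147222526622918988124/4369685 ≈ 3.3692e+13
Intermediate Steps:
(-3249366 - 4397225)*((-2030355 - 1*286494)/4369685 - 4406119) = -7646591*((-2030355 - 286494)*(1/4369685) - 4406119) = -7646591*(-2316849*1/4369685 - 4406119) = -7646591*(-2316849/4369685 - 4406119) = -7646591*(-19253354419364/4369685) = 147222526622918988124/4369685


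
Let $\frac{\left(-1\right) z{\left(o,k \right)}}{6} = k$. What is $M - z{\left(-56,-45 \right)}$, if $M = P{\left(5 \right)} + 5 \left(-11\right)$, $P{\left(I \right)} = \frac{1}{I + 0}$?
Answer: $- \frac{1624}{5} \approx -324.8$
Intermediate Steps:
$P{\left(I \right)} = \frac{1}{I}$
$z{\left(o,k \right)} = - 6 k$
$M = - \frac{274}{5}$ ($M = \frac{1}{5} + 5 \left(-11\right) = \frac{1}{5} - 55 = - \frac{274}{5} \approx -54.8$)
$M - z{\left(-56,-45 \right)} = - \frac{274}{5} - \left(-6\right) \left(-45\right) = - \frac{274}{5} - 270 = - \frac{1624}{5}$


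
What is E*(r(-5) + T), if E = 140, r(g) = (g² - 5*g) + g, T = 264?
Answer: 43260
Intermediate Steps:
r(g) = g² - 4*g
E*(r(-5) + T) = 140*(-5*(-4 - 5) + 264) = 140*(-5*(-9) + 264) = 140*(45 + 264) = 140*309 = 43260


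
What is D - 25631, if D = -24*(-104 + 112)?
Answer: -25823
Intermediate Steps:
D = -192 (D = -24*8 = -192)
D - 25631 = -192 - 25631 = -25823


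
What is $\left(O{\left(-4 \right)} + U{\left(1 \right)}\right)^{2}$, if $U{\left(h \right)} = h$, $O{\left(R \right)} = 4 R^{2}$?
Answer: $4225$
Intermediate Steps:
$\left(O{\left(-4 \right)} + U{\left(1 \right)}\right)^{2} = \left(4 \left(-4\right)^{2} + 1\right)^{2} = \left(4 \cdot 16 + 1\right)^{2} = \left(64 + 1\right)^{2} = 65^{2} = 4225$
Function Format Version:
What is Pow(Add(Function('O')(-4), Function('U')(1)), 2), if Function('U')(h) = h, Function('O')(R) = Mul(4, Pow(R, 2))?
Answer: 4225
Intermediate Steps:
Pow(Add(Function('O')(-4), Function('U')(1)), 2) = Pow(Add(Mul(4, Pow(-4, 2)), 1), 2) = Pow(Add(Mul(4, 16), 1), 2) = Pow(Add(64, 1), 2) = Pow(65, 2) = 4225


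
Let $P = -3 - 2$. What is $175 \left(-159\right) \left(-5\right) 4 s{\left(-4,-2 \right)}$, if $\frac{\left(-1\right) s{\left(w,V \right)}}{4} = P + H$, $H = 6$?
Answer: $-2226000$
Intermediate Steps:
$P = -5$
$s{\left(w,V \right)} = -4$ ($s{\left(w,V \right)} = - 4 \left(-5 + 6\right) = \left(-4\right) 1 = -4$)
$175 \left(-159\right) \left(-5\right) 4 s{\left(-4,-2 \right)} = 175 \left(-159\right) \left(-5\right) 4 \left(-4\right) = - 27825 \left(\left(-20\right) \left(-4\right)\right) = \left(-27825\right) 80 = -2226000$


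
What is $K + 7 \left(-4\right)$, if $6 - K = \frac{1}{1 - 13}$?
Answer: $- \frac{263}{12} \approx -21.917$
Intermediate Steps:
$K = \frac{73}{12}$ ($K = 6 - \frac{1}{1 - 13} = 6 - \frac{1}{-12} = 6 - - \frac{1}{12} = 6 + \frac{1}{12} = \frac{73}{12} \approx 6.0833$)
$K + 7 \left(-4\right) = \frac{73}{12} + 7 \left(-4\right) = \frac{73}{12} - 28 = - \frac{263}{12}$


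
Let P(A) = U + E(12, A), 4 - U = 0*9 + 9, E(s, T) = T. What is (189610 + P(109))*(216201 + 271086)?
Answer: 92445165918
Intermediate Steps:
U = -5 (U = 4 - (0*9 + 9) = 4 - (0 + 9) = 4 - 1*9 = 4 - 9 = -5)
P(A) = -5 + A
(189610 + P(109))*(216201 + 271086) = (189610 + (-5 + 109))*(216201 + 271086) = (189610 + 104)*487287 = 189714*487287 = 92445165918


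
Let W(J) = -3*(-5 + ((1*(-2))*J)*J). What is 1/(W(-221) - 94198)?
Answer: 1/198863 ≈ 5.0286e-6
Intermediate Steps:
W(J) = 15 + 6*J² (W(J) = -3*(-5 + (-2*J)*J) = -3*(-5 - 2*J²) = 15 + 6*J²)
1/(W(-221) - 94198) = 1/((15 + 6*(-221)²) - 94198) = 1/((15 + 6*48841) - 94198) = 1/((15 + 293046) - 94198) = 1/(293061 - 94198) = 1/198863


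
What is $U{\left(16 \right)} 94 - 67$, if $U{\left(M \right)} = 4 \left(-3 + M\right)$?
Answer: $4821$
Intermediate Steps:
$U{\left(M \right)} = -12 + 4 M$
$U{\left(16 \right)} 94 - 67 = \left(-12 + 4 \cdot 16\right) 94 - 67 = \left(-12 + 64\right) 94 - 67 = 52 \cdot 94 - 67 = 4888 - 67 = 4821$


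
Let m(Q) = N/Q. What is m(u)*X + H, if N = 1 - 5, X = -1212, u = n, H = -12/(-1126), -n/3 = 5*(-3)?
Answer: 909898/8445 ≈ 107.74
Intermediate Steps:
n = 45 (n = -15*(-3) = -3*(-15) = 45)
H = 6/563 (H = -12*(-1/1126) = 6/563 ≈ 0.010657)
u = 45
N = -4
m(Q) = -4/Q
m(u)*X + H = -4/45*(-1212) + 6/563 = 1616/15 + 6/563 = 909898/8445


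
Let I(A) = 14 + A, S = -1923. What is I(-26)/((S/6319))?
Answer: 25276/641 ≈ 39.432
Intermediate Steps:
I(-26)/((S/6319)) = (14 - 26)/((-1923/6319)) = -12/((-1923*1/6319)) = -12/(-1923/6319) = -12*(-6319/1923) = 25276/641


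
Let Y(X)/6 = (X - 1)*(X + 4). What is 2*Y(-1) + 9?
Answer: -63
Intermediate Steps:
Y(X) = 6*(-1 + X)*(4 + X) (Y(X) = 6*((X - 1)*(X + 4)) = 6*((-1 + X)*(4 + X)) = 6*(-1 + X)*(4 + X))
2*Y(-1) + 9 = 2*(-24 + 6*(-1)² + 18*(-1)) + 9 = 2*(-24 + 6*1 - 18) + 9 = 2*(-24 + 6 - 18) + 9 = 2*(-36) + 9 = -72 + 9 = -63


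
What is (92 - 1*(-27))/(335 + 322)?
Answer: 119/657 ≈ 0.18113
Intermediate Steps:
(92 - 1*(-27))/(335 + 322) = (92 + 27)/657 = 119*(1/657) = 119/657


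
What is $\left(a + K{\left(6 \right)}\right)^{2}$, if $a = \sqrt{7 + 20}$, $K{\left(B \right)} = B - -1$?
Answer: $76 + 42 \sqrt{3} \approx 148.75$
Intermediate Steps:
$K{\left(B \right)} = 1 + B$ ($K{\left(B \right)} = B + 1 = 1 + B$)
$a = 3 \sqrt{3}$ ($a = \sqrt{27} = 3 \sqrt{3} \approx 5.1962$)
$\left(a + K{\left(6 \right)}\right)^{2} = \left(3 \sqrt{3} + \left(1 + 6\right)\right)^{2} = \left(3 \sqrt{3} + 7\right)^{2} = \left(7 + 3 \sqrt{3}\right)^{2}$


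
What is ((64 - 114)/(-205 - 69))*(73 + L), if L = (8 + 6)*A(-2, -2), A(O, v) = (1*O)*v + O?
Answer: 2525/137 ≈ 18.431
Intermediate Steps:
A(O, v) = O + O*v (A(O, v) = O*v + O = O + O*v)
L = 28 (L = (8 + 6)*(-2*(1 - 2)) = 14*(-2*(-1)) = 14*2 = 28)
((64 - 114)/(-205 - 69))*(73 + L) = ((64 - 114)/(-205 - 69))*(73 + 28) = -50/(-274)*101 = -50*(-1/274)*101 = (25/137)*101 = 2525/137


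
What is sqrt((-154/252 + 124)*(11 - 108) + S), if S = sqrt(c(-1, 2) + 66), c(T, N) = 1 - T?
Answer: sqrt(-430874 + 72*sqrt(17))/6 ≈ 109.36*I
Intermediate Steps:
S = 2*sqrt(17) (S = sqrt((1 - 1*(-1)) + 66) = sqrt((1 + 1) + 66) = sqrt(2 + 66) = sqrt(68) = 2*sqrt(17) ≈ 8.2462)
sqrt((-154/252 + 124)*(11 - 108) + S) = sqrt((-154/252 + 124)*(11 - 108) + 2*sqrt(17)) = sqrt((-154*1/252 + 124)*(-97) + 2*sqrt(17)) = sqrt((-11/18 + 124)*(-97) + 2*sqrt(17)) = sqrt((2221/18)*(-97) + 2*sqrt(17)) = sqrt(-215437/18 + 2*sqrt(17))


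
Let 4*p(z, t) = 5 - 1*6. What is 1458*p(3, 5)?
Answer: -729/2 ≈ -364.50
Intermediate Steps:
p(z, t) = -1/4 (p(z, t) = (5 - 1*6)/4 = (5 - 6)/4 = (1/4)*(-1) = -1/4)
1458*p(3, 5) = 1458*(-1/4) = -729/2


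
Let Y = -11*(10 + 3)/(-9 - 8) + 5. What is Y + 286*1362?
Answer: 6622272/17 ≈ 3.8955e+5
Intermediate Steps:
Y = 228/17 (Y = -143/(-17) + 5 = -143*(-1)/17 + 5 = -11*(-13/17) + 5 = 143/17 + 5 = 228/17 ≈ 13.412)
Y + 286*1362 = 228/17 + 286*1362 = 228/17 + 389532 = 6622272/17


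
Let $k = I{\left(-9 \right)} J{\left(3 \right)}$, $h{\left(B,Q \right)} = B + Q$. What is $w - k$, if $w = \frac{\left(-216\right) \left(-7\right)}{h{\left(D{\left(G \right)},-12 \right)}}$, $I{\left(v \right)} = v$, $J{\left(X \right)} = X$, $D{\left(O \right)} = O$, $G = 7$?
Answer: $- \frac{1377}{5} \approx -275.4$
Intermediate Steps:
$w = - \frac{1512}{5}$ ($w = \frac{\left(-216\right) \left(-7\right)}{7 - 12} = \frac{1512}{-5} = 1512 \left(- \frac{1}{5}\right) = - \frac{1512}{5} \approx -302.4$)
$k = -27$ ($k = \left(-9\right) 3 = -27$)
$w - k = - \frac{1512}{5} - -27 = - \frac{1512}{5} + 27 = - \frac{1377}{5}$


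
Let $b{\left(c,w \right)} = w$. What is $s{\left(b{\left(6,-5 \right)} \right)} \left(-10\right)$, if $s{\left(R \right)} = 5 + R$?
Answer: $0$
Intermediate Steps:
$s{\left(b{\left(6,-5 \right)} \right)} \left(-10\right) = \left(5 - 5\right) \left(-10\right) = 0 \left(-10\right) = 0$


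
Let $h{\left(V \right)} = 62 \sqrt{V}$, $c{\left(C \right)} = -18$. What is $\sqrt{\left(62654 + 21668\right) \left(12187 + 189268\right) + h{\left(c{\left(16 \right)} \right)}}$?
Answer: $\sqrt{16987088510 + 186 i \sqrt{2}} \approx 1.3033 \cdot 10^{5} + 0.001 i$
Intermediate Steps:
$\sqrt{\left(62654 + 21668\right) \left(12187 + 189268\right) + h{\left(c{\left(16 \right)} \right)}} = \sqrt{\left(62654 + 21668\right) \left(12187 + 189268\right) + 62 \sqrt{-18}} = \sqrt{84322 \cdot 201455 + 62 \cdot 3 i \sqrt{2}} = \sqrt{16987088510 + 186 i \sqrt{2}}$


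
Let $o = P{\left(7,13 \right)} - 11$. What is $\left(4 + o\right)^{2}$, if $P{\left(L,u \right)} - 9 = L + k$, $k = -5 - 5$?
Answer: $1$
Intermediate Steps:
$k = -10$
$P{\left(L,u \right)} = -1 + L$ ($P{\left(L,u \right)} = 9 + \left(L - 10\right) = 9 + \left(-10 + L\right) = -1 + L$)
$o = -5$ ($o = \left(-1 + 7\right) - 11 = 6 - 11 = -5$)
$\left(4 + o\right)^{2} = \left(4 - 5\right)^{2} = \left(-1\right)^{2} = 1$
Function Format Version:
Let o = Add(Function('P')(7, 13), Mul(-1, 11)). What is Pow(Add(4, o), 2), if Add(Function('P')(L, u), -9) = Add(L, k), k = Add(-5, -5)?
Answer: 1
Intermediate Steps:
k = -10
Function('P')(L, u) = Add(-1, L) (Function('P')(L, u) = Add(9, Add(L, -10)) = Add(9, Add(-10, L)) = Add(-1, L))
o = -5 (o = Add(Add(-1, 7), Mul(-1, 11)) = Add(6, -11) = -5)
Pow(Add(4, o), 2) = Pow(Add(4, -5), 2) = Pow(-1, 2) = 1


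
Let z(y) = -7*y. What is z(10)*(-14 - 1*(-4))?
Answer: 700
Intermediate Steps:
z(10)*(-14 - 1*(-4)) = (-7*10)*(-14 - 1*(-4)) = -70*(-14 + 4) = -70*(-10) = 700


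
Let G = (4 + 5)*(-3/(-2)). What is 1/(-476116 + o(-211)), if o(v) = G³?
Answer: -8/3789245 ≈ -2.1112e-6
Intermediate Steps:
G = 27/2 (G = 9*(-3*(-½)) = 9*(3/2) = 27/2 ≈ 13.500)
o(v) = 19683/8 (o(v) = (27/2)³ = 19683/8)
1/(-476116 + o(-211)) = 1/(-476116 + 19683/8) = 1/(-3789245/8) = -8/3789245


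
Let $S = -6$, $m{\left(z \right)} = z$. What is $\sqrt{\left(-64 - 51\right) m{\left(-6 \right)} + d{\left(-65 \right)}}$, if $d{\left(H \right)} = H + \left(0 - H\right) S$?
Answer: $\sqrt{235} \approx 15.33$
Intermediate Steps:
$d{\left(H \right)} = 7 H$ ($d{\left(H \right)} = H + \left(0 - H\right) \left(-6\right) = H + - H \left(-6\right) = H + 6 H = 7 H$)
$\sqrt{\left(-64 - 51\right) m{\left(-6 \right)} + d{\left(-65 \right)}} = \sqrt{\left(-64 - 51\right) \left(-6\right) + 7 \left(-65\right)} = \sqrt{\left(-115\right) \left(-6\right) - 455} = \sqrt{690 - 455} = \sqrt{235}$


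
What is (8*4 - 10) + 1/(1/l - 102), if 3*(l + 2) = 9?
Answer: 2221/101 ≈ 21.990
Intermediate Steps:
l = 1 (l = -2 + (⅓)*9 = -2 + 3 = 1)
(8*4 - 10) + 1/(1/l - 102) = (8*4 - 10) + 1/(1/1 - 102) = (32 - 10) + 1/(1 - 102) = 22 + 1/(-101) = 22 - 1/101 = 2221/101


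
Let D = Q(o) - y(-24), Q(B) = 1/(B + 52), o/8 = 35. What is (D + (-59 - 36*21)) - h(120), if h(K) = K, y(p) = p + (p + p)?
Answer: -286515/332 ≈ -863.00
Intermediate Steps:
y(p) = 3*p (y(p) = p + 2*p = 3*p)
o = 280 (o = 8*35 = 280)
Q(B) = 1/(52 + B)
D = 23905/332 (D = 1/(52 + 280) - 3*(-24) = 1/332 - 1*(-72) = 1/332 + 72 = 23905/332 ≈ 72.003)
(D + (-59 - 36*21)) - h(120) = (23905/332 + (-59 - 36*21)) - 1*120 = (23905/332 + (-59 - 756)) - 120 = (23905/332 - 815) - 120 = -246675/332 - 120 = -286515/332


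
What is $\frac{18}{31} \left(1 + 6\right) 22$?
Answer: $\frac{2772}{31} \approx 89.419$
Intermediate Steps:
$\frac{18}{31} \left(1 + 6\right) 22 = 18 \cdot \frac{1}{31} \cdot 7 \cdot 22 = \frac{18}{31} \cdot 7 \cdot 22 = \frac{126}{31} \cdot 22 = \frac{2772}{31}$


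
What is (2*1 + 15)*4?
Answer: 68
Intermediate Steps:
(2*1 + 15)*4 = (2 + 15)*4 = 17*4 = 68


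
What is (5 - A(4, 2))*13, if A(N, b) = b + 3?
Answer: 0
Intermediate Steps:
A(N, b) = 3 + b
(5 - A(4, 2))*13 = (5 - (3 + 2))*13 = (5 - 1*5)*13 = (5 - 5)*13 = 0*13 = 0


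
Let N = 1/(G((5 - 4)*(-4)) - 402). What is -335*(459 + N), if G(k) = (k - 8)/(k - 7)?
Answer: -135619993/882 ≈ -1.5376e+5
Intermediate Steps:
G(k) = (-8 + k)/(-7 + k)
N = -11/4410 (N = 1/((-8 + (5 - 4)*(-4))/(-7 + (5 - 4)*(-4)) - 402) = 1/((-8 + 1*(-4))/(-7 + 1*(-4)) - 402) = 1/((-8 - 4)/(-7 - 4) - 402) = 1/(-12/(-11) - 402) = 1/(-1/11*(-12) - 402) = 1/(12/11 - 402) = 1/(-4410/11) = -11/4410 ≈ -0.0024943)
-335*(459 + N) = -335*(459 - 11/4410) = -335*2024179/4410 = -135619993/882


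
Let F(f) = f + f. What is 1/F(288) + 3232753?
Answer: 1862065729/576 ≈ 3.2328e+6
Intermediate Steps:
F(f) = 2*f
1/F(288) + 3232753 = 1/(2*288) + 3232753 = 1/576 + 3232753 = 1862065729/576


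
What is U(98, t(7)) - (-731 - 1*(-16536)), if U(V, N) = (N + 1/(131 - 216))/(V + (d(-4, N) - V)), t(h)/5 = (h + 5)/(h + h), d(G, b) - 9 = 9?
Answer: -169269007/10710 ≈ -15805.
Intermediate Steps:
d(G, b) = 18 (d(G, b) = 9 + 9 = 18)
t(h) = 5*(5 + h)/(2*h) (t(h) = 5*((h + 5)/(h + h)) = 5*((5 + h)/((2*h))) = 5*((5 + h)*(1/(2*h))) = 5*((5 + h)/(2*h)) = 5*(5 + h)/(2*h))
U(V, N) = -1/1530 + N/18 (U(V, N) = (N + 1/(131 - 216))/(V + (18 - V)) = (N + 1/(-85))/18 = (N - 1/85)*(1/18) = (-1/85 + N)*(1/18) = -1/1530 + N/18)
U(98, t(7)) - (-731 - 1*(-16536)) = (-1/1530 + ((5/2)*(5 + 7)/7)/18) - (-731 - 1*(-16536)) = (-1/1530 + ((5/2)*(⅐)*12)/18) - (-731 + 16536) = (-1/1530 + (1/18)*(30/7)) - 1*15805 = (-1/1530 + 5/21) - 15805 = 2543/10710 - 15805 = -169269007/10710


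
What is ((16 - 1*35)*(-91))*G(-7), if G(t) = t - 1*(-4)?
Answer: -5187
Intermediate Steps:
G(t) = 4 + t (G(t) = t + 4 = 4 + t)
((16 - 1*35)*(-91))*G(-7) = ((16 - 1*35)*(-91))*(4 - 7) = ((16 - 35)*(-91))*(-3) = -19*(-91)*(-3) = 1729*(-3) = -5187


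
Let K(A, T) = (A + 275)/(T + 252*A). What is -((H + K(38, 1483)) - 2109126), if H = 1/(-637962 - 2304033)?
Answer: 68621515939872454/32535522705 ≈ 2.1091e+6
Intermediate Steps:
K(A, T) = (275 + A)/(T + 252*A)
H = -1/2941995 (H = 1/(-2941995) = -1/2941995 ≈ -3.3991e-7)
-((H + K(38, 1483)) - 2109126) = -((-1/2941995 + (275 + 38)/(1483 + 252*38)) - 2109126) = -((-1/2941995 + 313/(1483 + 9576)) - 2109126) = -((-1/2941995 + 313/11059) - 2109126) = -(920833376/32535522705 - 2109126) = -1*(-68621515939872454/32535522705) = 68621515939872454/32535522705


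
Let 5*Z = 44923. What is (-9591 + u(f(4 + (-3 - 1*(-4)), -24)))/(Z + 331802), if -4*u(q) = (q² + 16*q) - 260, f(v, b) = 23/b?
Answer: -109698005/3925861632 ≈ -0.027942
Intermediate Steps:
Z = 44923/5 (Z = (⅕)*44923 = 44923/5 ≈ 8984.6)
u(q) = 65 - 4*q - q²/4 (u(q) = -((q² + 16*q) - 260)/4 = -(-260 + q² + 16*q)/4 = 65 - 4*q - q²/4)
(-9591 + u(f(4 + (-3 - 1*(-4)), -24)))/(Z + 331802) = (-9591 + (65 - 92/(-24) - (23/(-24))²/4))/(44923/5 + 331802) = (-9591 + (65 - 92*(-1)/24 - (23*(-1/24))²/4))/(1703933/5) = (-9591 + (65 - 4*(-23/24) - (-23/24)²/4))*(5/1703933) = (-9591 + (65 + 23/6 - ¼*529/576))*(5/1703933) = (-9591 + (65 + 23/6 - 529/2304))*(5/1703933) = (-9591 + 158063/2304)*(5/1703933) = -21939601/2304*5/1703933 = -109698005/3925861632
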